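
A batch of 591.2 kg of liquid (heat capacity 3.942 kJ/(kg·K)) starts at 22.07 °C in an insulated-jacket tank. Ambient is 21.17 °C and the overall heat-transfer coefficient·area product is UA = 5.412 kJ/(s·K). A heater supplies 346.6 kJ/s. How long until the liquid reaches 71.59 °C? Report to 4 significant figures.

M c_p dT/dt = −UA(T − T_amb) + Q̇.
τ = M c_p/UA = 430.619 s; T_ss = T_amb + Q̇/UA = 21.17 + 346.6/5.412 = 85.2129 °C.
T(t) = T_ss + (T₀ − T_ss)e^(−t/τ); set T = 71.59:
t = −τ ln[(T − T_ss)/(T₀ − T_ss)] = −430.619 · ln(0.215747) = 660.419 s.

660.4 s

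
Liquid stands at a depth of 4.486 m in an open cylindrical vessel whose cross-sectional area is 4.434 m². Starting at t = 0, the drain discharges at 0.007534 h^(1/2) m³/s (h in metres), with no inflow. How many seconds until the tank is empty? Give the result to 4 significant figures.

2493 s

With no inflow, A dh/dt = −0.007534 √h.
∫ h^(−1/2) dh = −(0.007534/A) ∫ dt, giving 2√h = 2√h₀ − (0.007534/A) t.
Tank is empty when √h = 0: t_empty = 2A√h₀/0.007534.
t_empty = 2·4.434·√4.486/0.007534 = 8.86800·2.11802/0.007534 = 2493.04 s.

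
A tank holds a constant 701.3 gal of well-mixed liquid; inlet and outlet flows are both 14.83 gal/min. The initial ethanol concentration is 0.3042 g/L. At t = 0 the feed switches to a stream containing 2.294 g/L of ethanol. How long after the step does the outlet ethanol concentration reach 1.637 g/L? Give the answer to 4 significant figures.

Transient balance on the dissolved component: V dC/dt = Q(C_in − C), so τ = V/Q = 47.2893 min.
C(t) = C_in + (C₀ − C_in) e^(−t/τ). Set C = 1.637 and solve for t:
e^(−t/τ) = (C − C_in)/(C₀ − C_in) = (1.637 − 2.294)/(0.3042 − 2.294) = 0.330184
t = −τ ln(…) = 47.2893 × 1.10811 = 52.4015 min.

52.40 min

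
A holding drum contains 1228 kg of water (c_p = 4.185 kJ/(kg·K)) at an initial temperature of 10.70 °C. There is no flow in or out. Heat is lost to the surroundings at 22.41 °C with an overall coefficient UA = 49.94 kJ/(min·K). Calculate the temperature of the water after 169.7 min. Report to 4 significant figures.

20.16 °C

Lumped-capacitance energy balance: M c_p dT/dt = UA(T_amb − T).
dT/dt = (T_ss − T)/τ with T_ss = T_amb = 22.4100 °C, τ = M c_p/UA = 1228·4.185/49.94 = 102.907 min.
Integrating: T(t) = T_ss + (T₀ − T_ss) e^(−t/τ).
T(169.7) = 22.4100 + (-11.7100)·0.192230 = 20.1590 °C.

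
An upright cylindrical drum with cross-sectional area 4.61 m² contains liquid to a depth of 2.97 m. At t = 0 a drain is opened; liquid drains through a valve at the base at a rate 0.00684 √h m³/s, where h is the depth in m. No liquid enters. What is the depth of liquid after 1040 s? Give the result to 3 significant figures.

Volume balance on the tank: A dh/dt = −0.00684 √h.
This is separable: 2 d(√h)/dt = −0.00684/A, so √h = √h₀ − (0.00684/(2A)) t.
√h = √2.97 − 0.00684·1040/(2·4.61) = 1.7234 − 0.77154 = 0.95183.
h = 0.95183² = 0.90598 m.

0.906 m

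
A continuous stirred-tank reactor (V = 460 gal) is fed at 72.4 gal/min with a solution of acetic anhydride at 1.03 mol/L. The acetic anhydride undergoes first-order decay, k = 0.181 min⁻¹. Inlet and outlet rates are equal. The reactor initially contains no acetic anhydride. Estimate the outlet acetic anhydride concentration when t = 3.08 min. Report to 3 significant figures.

V dC/dt = Q(C_in − C) − k V C.
dC/dt = (Q/V) C_in − (Q/V + k) C; effective rate a = Q/V + k = 0.15739 + 0.181 = 0.33839 min⁻¹.
C_ss = Q C_in/(Q + kV) = 0.47907 mol/L; C(t) = C_ss + (C₀ − C_ss) e^(−a t).
C(3.08) = 0.47907 + (-0.47907)·e^(−0.33839·3.08) = 0.47907 + (-0.47907)·0.35266 = 0.31012 mol/L.

0.310 mol/L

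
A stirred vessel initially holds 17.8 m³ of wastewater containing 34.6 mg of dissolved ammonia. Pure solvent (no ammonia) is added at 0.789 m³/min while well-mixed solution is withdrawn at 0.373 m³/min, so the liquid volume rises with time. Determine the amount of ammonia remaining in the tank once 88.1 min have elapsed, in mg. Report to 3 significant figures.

Let m(t) be the amount of ammonia. Volume: V(t) = V₀ + (Q_in − Q_out) t = 17.8 + 0.41600 t; V(88.1) = 54.450 m³.
No ammonia enters, so dm/dt = −Q_out · (m/V).
Separate: dm/m = −Q_out dt/V(t) ⇒ ln(m/m₀) = −(Q_out/(Q_in−Q_out)) ln(V/V₀).
m = m₀ (V₀/V)^(Q_out/(Q_in−Q_out)) = 34.6 × (17.8/54.450)^(0.89663) = 12.697 mg.

12.7 mg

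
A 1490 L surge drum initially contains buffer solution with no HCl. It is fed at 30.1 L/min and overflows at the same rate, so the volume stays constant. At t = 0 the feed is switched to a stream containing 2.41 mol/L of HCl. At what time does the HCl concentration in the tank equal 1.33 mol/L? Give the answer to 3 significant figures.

Species balance: V dC/dt = Q(C_in − C) ⇒ τ = V/Q = 49.502 min.
C(t) = C_in + (C₀ − C_in) e^(−t/τ). Set C = 1.33 and solve for t:
e^(−t/τ) = (C − C_in)/(C₀ − C_in) = (1.33 − 2.41)/(0 − 2.41) = 0.44813
t = −τ ln(…) = 49.502 × 0.80267 = 39.733 min.

39.7 min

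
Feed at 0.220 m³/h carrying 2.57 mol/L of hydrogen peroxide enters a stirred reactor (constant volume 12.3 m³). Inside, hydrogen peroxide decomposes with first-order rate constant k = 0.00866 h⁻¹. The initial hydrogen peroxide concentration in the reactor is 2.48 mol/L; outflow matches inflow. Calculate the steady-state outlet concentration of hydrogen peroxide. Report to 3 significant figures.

V dC/dt = Q(C_in − C) − k V C.
Steady state (dC/dt = 0): C_ss = Q C_in/(Q + kV) = C_in/(1 + kV/Q).
C_ss = 0.220·2.57/(0.220 + 0.00866·12.3) = 0.56540/0.32652 = 1.7316 mol/L.

1.73 mol/L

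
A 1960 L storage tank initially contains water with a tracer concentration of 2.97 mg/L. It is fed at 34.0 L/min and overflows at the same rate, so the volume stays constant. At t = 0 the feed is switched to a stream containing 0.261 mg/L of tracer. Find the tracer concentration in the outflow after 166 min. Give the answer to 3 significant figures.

Mass balance on the solute (V constant): V dC/dt = Q(C_in − C).
Rewrite as dC/dt + C/τ = C_in/τ, τ = V/Q = 57.647 min.
C approaches C_in exponentially: C(t) = C_in + (C₀ − C_in) e^(−t/τ).
C(166) = 0.261 + (2.97 − 0.261)·e^(−166/57.647) = 0.261 + (2.7090)·0.056158 = 0.41313 mg/L.

0.413 mg/L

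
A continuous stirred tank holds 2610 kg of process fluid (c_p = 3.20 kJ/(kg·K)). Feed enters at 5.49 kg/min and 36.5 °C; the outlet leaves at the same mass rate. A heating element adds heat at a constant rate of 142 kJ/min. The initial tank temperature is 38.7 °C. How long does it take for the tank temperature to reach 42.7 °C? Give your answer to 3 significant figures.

M c_p dT/dt = ṁ c_p (T_in − T) + Q̇.
τ = M/ṁ = 475.41 min; T_ss = T_in + Q̇/(ṁ c_p) = 44.583 °C.
T(t) = T_ss + (T₀ − T_ss) e^(−t/τ). Set T = 42.7:
e^(−t/τ) = (42.7 − 44.583)/(38.7 − 44.583) = 0.32006
t = −475.41 · ln(0.32006) = 541.61 min.

542 min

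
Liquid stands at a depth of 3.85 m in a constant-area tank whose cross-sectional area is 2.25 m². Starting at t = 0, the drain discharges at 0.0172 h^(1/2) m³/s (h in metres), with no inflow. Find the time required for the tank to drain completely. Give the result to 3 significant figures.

With no inflow, A dh/dt = −0.0172 √h.
This is separable: 2 d(√h)/dt = −0.0172/A, so √h = √h₀ − (0.0172/(2A)) t.
Tank is empty when √h = 0: t_empty = 2A√h₀/0.0172.
t_empty = 2·2.25·√3.85/0.0172 = 4.5000·1.9621/0.0172 = 513.35 s.

513 s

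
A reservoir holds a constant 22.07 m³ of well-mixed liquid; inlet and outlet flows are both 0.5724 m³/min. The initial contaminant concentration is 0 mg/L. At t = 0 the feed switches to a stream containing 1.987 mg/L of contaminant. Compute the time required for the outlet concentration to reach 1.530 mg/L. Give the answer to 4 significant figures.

Accumulation = in − out for the solute gives V dC/dt = Q(C_in − C), so τ = V/Q = 38.5570 min.
C(t) = C_in + (C₀ − C_in) e^(−t/τ). Set C = 1.530 and solve for t:
e^(−t/τ) = (C − C_in)/(C₀ − C_in) = (1.530 − 1.987)/(0 − 1.987) = 0.229995
t = −τ ln(…) = 38.5570 × 1.46970 = 56.6671 min.

56.67 min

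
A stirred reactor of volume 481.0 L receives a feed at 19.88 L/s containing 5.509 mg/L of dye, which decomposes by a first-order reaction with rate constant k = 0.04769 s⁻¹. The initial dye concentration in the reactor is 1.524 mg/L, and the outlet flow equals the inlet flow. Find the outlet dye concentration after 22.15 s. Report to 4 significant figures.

Accumulation = in − out − consumed: V dC/dt = Q C_in − Q C − k V C.
dC/dt = (Q/V) C_in − (Q/V + k) C; effective rate a = Q/V + k = 0.0413306 + 0.04769 = 0.0890206 s⁻¹.
C_ss = Q C_in/(Q + kV) = 2.55772 mg/L; C(t) = C_ss + (C₀ − C_ss) e^(−a t).
C(22.15) = 2.55772 + (-1.03372)·e^(−0.0890206·22.15) = 2.55772 + (-1.03372)·0.139205 = 2.41382 mg/L.

2.414 mg/L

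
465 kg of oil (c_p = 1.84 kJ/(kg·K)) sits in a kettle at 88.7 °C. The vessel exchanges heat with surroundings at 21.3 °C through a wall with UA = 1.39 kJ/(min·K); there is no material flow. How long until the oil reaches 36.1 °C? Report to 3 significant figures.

933 min

Lumped-capacitance energy balance: M c_p dT/dt = UA(T_amb − T).
τ = M c_p/UA = 615.54 min; T_ss = T_amb = 21.300 °C.
T(t) = T_ss + (T₀ − T_ss)e^(−t/τ); set T = 36.1:
t = −τ ln[(T − T_ss)/(T₀ − T_ss)] = −615.54 · ln(0.21958) = 933.17 min.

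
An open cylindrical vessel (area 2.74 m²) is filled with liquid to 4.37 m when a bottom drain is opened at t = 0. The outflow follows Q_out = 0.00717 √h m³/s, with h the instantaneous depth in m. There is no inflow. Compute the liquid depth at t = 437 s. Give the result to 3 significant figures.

2.31 m

A dh/dt = −Q_out = −0.00717 √h.
Separate and integrate: 2(√h − √h₀) = −(0.00717/A) t.
√h = √4.37 − 0.00717·437/(2·2.74) = 2.0905 − 0.57177 = 1.5187.
h = 1.5187² = 2.3064 m.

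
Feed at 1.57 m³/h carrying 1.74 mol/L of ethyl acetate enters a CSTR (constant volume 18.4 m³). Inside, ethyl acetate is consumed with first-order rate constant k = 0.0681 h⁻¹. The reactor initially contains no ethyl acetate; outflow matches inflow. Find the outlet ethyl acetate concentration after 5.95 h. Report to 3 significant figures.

0.579 mol/L

Accumulation = in − out − consumed: V dC/dt = Q C_in − Q C − k V C.
dC/dt = (Q/V) C_in − (Q/V + k) C; effective rate a = Q/V + k = 0.085326 + 0.0681 = 0.15343 h⁻¹.
C_ss = Q C_in/(Q + kV) = 0.96768 mol/L; C(t) = C_ss + (C₀ − C_ss) e^(−a t).
C(5.95) = 0.96768 + (-0.96768)·e^(−0.15343·5.95) = 0.96768 + (-0.96768)·0.40136 = 0.57929 mol/L.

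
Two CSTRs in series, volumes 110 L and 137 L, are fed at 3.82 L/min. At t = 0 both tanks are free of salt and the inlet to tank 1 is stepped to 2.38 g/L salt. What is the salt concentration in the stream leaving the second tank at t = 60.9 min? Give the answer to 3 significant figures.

Time constants: τᵢ = Vᵢ/Q for each well-mixed tank.
τ₁ = 110/3.82 = 28.796 min; τ₂ = 137/3.82 = 35.864 min.
Solving the cascade with C₁(0)=C₂(0)=0 gives C₂(t) = C_in[1 − (τ₁ e^(−t/τ₁) − τ₂ e^(−t/τ₂))/(τ₁ − τ₂)].
At t = 60.9: e^(−t/τ₁) = 0.12065, e^(−t/τ₂) = 0.18303.
C₂ = 2.38·[1 − (28.796·0.12065 − 35.864·0.18303)/(-7.0681)] = 2.38·0.56280 = 1.3395 g/L.

1.34 g/L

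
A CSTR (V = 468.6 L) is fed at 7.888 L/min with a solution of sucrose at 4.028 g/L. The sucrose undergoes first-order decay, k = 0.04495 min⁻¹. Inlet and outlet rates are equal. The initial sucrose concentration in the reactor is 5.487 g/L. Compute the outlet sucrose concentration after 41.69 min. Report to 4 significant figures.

Accumulation = in − out − consumed: V dC/dt = Q C_in − Q C − k V C.
dC/dt = (Q/V) C_in − (Q/V + k) C; effective rate a = Q/V + k = 0.0168331 + 0.04495 = 0.0617831 min⁻¹.
C_ss = Q C_in/(Q + kV) = 1.09745 g/L; C(t) = C_ss + (C₀ − C_ss) e^(−a t).
C(41.69) = 1.09745 + (4.38955)·e^(−0.0617831·41.69) = 1.09745 + (4.38955)·0.0760976 = 1.43148 g/L.

1.431 g/L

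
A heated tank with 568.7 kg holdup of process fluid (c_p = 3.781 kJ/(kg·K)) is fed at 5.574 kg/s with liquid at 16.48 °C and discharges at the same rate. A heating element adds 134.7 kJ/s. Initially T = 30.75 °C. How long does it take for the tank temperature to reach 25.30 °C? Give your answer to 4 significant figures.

First-law balance (no shaft work): M c_p dT/dt = ṁ c_p (T_in − T) + 134.7.
τ = M/ṁ = 102.027 s; T_ss = T_in + Q̇/(ṁ c_p) = 22.8714 °C.
T(t) = T_ss + (T₀ − T_ss) e^(−t/τ). Set T = 25.30:
e^(−t/τ) = (25.30 − 22.8714)/(30.75 − 22.8714) = 0.308255
t = −102.027 · ln(0.308255) = 120.068 s.

120.1 s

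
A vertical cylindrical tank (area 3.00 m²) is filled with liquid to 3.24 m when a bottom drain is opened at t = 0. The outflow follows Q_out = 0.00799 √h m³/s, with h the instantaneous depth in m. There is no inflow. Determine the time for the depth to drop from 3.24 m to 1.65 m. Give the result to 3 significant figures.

A dh/dt = −Q_out = −0.00799 √h.
∫ h^(−1/2) dh = −(0.00799/A) ∫ dt, giving 2√h = 2√h₀ − (0.00799/A) t.
t = 2A(√h₀ − √h)/0.00799 = 2·3.00·(√3.24 − √1.65)/0.00799
  = 6.0000 × (1.8000 − 1.2845) / 0.00799 = 387.09 s.

387 s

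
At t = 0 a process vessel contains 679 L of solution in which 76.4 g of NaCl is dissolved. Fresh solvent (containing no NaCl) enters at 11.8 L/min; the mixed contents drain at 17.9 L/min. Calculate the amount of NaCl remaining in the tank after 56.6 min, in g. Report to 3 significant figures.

9.50 g

Let m(t) be the amount of NaCl. Volume: V(t) = V₀ + (Q_in − Q_out) t = 679 − 6.1000 t; V(56.6) = 333.74 L.
Species balance (pure solvent in): dm/dt = −Q_out · m/V(t).
dm/m = −Q_out dt/(V₀ − 6.1000 t); integrating gives ln(m/m₀) = −(Q_out/(Q_in−Q_out)) ln(V/V₀).
m = m₀ (V₀/V)^(Q_out/(Q_in−Q_out)) = 76.4 × (679/333.74)^(-2.9344) = 9.5046 g.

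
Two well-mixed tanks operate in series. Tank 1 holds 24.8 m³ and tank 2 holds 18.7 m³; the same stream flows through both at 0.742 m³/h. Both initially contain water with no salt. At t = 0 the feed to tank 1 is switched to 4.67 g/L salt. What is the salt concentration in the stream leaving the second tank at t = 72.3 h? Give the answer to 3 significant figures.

3.30 g/L

Each tank obeys Vᵢ dCᵢ/dt = Q(Cᵢ₋₁ − Cᵢ), so τᵢ = Vᵢ/Q.
τ₁ = 24.8/0.742 = 33.423 h; τ₂ = 18.7/0.742 = 25.202 h.
Tank 1: C₁ = C_in(1 − e^(−t/τ₁)). Tank 2 (τ₁ ≠ τ₂): C₂ = C_in[1 − (τ₁ e^(−t/τ₁) − τ₂ e^(−t/τ₂))/(τ₁ − τ₂)].
At t = 72.3: e^(−t/τ₁) = 0.11496, e^(−t/τ₂) = 0.056767.
C₂ = 4.67·[1 − (33.423·0.11496 − 25.202·0.056767)/(8.2210)] = 4.67·0.70664 = 3.3000 g/L.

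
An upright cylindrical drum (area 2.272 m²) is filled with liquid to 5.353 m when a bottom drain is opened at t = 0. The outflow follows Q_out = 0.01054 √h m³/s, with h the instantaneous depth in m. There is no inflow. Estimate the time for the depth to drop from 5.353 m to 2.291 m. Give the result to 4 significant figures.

Unsteady balance on liquid volume: A dh/dt = −0.01054 √h.
∫ h^(−1/2) dh = −(0.01054/A) ∫ dt, giving 2√h = 2√h₀ − (0.01054/A) t.
t = 2A(√h₀ − √h)/0.01054 = 2·2.272·(√5.353 − √2.291)/0.01054
  = 4.54400 × (2.31366 − 1.51360) / 0.01054 = 344.917 s.

344.9 s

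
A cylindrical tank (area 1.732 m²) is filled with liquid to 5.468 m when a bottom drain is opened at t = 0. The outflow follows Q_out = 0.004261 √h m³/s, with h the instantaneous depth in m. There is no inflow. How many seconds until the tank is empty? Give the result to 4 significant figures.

1901 s

With no inflow, A dh/dt = −0.004261 √h.
Separate and integrate: 2(√h − √h₀) = −(0.004261/A) t.
Set h = 0: 2√h₀ = (0.004261/A) t_empty ⇒ t_empty = 2A√h₀/0.004261.
t_empty = 2·1.732·√5.468/0.004261 = 3.46400·2.33838/0.004261 = 1900.99 s.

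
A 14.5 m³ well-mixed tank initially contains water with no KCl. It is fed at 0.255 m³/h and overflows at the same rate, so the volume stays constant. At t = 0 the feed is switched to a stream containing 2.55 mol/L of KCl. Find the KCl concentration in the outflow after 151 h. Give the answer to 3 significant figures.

2.37 mol/L

Unsteady species balance (constant V, well mixed): V dC/dt = Q(C_in − C).
Rewrite as dC/dt + C/τ = C_in/τ, τ = V/Q = 56.863 h.
Solution: C(t) = C_in + (C₀ − C_in) e^(−t/τ).
C(151) = 2.55 + (0 − 2.55)·e^(−151/56.863) = 2.55 + (-2.5500)·0.070262 = 2.3708 mol/L.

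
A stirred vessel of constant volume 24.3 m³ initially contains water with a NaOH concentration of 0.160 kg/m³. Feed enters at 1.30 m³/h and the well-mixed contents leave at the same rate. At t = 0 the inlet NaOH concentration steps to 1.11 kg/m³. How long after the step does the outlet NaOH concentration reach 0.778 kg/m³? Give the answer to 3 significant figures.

19.7 h

Species balance: V dC/dt = Q(C_in − C) ⇒ τ = V/Q = 18.692 h.
C(t) = C_in + (C₀ − C_in) e^(−t/τ). Set C = 0.778 and solve for t:
e^(−t/τ) = (C − C_in)/(C₀ − C_in) = (0.778 − 1.11)/(0.160 − 1.11) = 0.34947
t = −τ ln(…) = 18.692 × 1.0513 = 19.652 h.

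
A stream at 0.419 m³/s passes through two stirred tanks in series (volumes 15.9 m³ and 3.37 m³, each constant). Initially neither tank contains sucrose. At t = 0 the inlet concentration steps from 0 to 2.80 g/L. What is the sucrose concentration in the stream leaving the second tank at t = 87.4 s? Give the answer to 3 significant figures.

2.44 g/L

Time constants: τᵢ = Vᵢ/Q for each well-mixed tank.
τ₁ = 15.9/0.419 = 37.947 s; τ₂ = 3.37/0.419 = 8.0430 s.
Solving the cascade with C₁(0)=C₂(0)=0 gives C₂(t) = C_in[1 − (τ₁ e^(−t/τ₁) − τ₂ e^(−t/τ₂))/(τ₁ − τ₂)].
At t = 87.4: e^(−t/τ₁) = 0.099940, e^(−t/τ₂) = 1.9084e-05.
C₂ = 2.80·[1 − (37.947·0.099940 − 8.0430·1.9084e-05)/(29.905)] = 2.80·0.87319 = 2.4449 g/L.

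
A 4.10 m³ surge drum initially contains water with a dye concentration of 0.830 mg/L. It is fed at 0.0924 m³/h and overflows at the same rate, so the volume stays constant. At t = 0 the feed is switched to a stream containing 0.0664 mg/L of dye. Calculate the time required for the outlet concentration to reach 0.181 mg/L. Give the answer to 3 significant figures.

84.2 h

Accumulation = in − out for the solute gives V dC/dt = Q(C_in − C), so τ = V/Q = 44.372 h.
C(t) = C_in + (C₀ − C_in) e^(−t/τ). Set C = 0.181 and solve for t:
e^(−t/τ) = (C − C_in)/(C₀ − C_in) = (0.181 − 0.0664)/(0.830 − 0.0664) = 0.15008
t = −τ ln(…) = 44.372 × 1.8966 = 84.156 h.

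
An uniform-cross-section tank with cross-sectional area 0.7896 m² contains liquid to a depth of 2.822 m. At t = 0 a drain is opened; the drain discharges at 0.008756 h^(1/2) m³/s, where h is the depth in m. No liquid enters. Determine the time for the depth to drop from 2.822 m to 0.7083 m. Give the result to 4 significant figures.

151.2 s

Accumulation of liquid (constant cross-section A): A dh/dt = −0.008756 √h.
This is separable: 2 d(√h)/dt = −0.008756/A, so √h = √h₀ − (0.008756/(2A)) t.
t = 2A(√h₀ − √h)/0.008756 = 2·0.7896·(√2.822 − √0.7083)/0.008756
  = 1.57920 × (1.67988 − 0.841606) / 0.008756 = 151.188 s.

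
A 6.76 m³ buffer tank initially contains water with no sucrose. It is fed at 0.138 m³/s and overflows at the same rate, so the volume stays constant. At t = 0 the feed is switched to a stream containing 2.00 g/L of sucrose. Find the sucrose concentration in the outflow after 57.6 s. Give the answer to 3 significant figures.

1.38 g/L

Accumulation = in − out for the solute gives V dC/dt = Q(C_in − C).
So dC/dt = (C_in − C)/τ with τ = V/Q = 6.76/0.138 = 48.986 s.
This is linear first-order; C(t) = C_in + (C₀ − C_in) e^(−t/τ).
C(57.6) = 2.00 + (0 − 2.00)·e^(−57.6/48.986) = 2.00 + (-2.0000)·0.30855 = 1.3829 g/L.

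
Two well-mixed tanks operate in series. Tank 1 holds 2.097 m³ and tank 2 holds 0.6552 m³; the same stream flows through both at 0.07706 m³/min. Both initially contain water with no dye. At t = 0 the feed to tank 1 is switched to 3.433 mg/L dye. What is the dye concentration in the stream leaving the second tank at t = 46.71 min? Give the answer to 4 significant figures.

2.542 mg/L

Species balance on tank i: dCᵢ/dt = (Cᵢ₋₁ − Cᵢ)/τᵢ with τᵢ = Vᵢ/Q.
τ₁ = 2.097/0.07706 = 27.2126 min; τ₂ = 0.6552/0.07706 = 8.50247 min.
Tank 1: C₁ = C_in(1 − e^(−t/τ₁)). Tank 2 (τ₁ ≠ τ₂): C₂ = C_in[1 − (τ₁ e^(−t/τ₁) − τ₂ e^(−t/τ₂))/(τ₁ − τ₂)].
At t = 46.71: e^(−t/τ₁) = 0.179696, e^(−t/τ₂) = 0.00411260.
C₂ = 3.433·[1 − (27.2126·0.179696 − 8.50247·0.00411260)/(18.7101)] = 3.433·0.740513 = 2.54218 mg/L.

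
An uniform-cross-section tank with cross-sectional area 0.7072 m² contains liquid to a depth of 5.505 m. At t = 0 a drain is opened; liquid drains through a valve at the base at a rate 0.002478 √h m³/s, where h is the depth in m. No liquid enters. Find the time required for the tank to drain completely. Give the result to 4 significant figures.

With no inflow, A dh/dt = −0.002478 √h.
∫ h^(−1/2) dh = −(0.002478/A) ∫ dt, giving 2√h = 2√h₀ − (0.002478/A) t.
Tank is empty when √h = 0: t_empty = 2A√h₀/0.002478.
t_empty = 2·0.7072·√5.505/0.002478 = 1.41440·2.34627/0.002478 = 1339.21 s.

1339 s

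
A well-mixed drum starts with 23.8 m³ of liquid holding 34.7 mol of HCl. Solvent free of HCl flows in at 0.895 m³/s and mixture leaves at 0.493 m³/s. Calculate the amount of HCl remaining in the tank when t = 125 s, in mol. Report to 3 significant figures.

8.63 mol

Total volume: dV/dt = Q_in − Q_out = 0.40200 m³/s, so V(t) = 23.8 + 0.40200 t and V(125) = 74.050 m³.
Species balance (pure solvent in): dm/dt = −Q_out · m/V(t).
dm/m = −Q_out dt/(V₀ + 0.40200 t); integrating gives ln(m/m₀) = −(Q_out/(Q_in−Q_out)) ln(V/V₀).
m = m₀ (V₀/V)^(Q_out/(Q_in−Q_out)) = 34.7 × (23.8/74.050)^(1.2264) = 8.6257 mol.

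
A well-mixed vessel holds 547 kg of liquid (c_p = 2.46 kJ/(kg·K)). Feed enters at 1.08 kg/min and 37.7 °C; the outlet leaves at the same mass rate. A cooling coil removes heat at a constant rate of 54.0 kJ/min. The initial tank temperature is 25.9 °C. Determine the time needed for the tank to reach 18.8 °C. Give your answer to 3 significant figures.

906 min

Unsteady energy balance on the tank contents: M c_p dT/dt = ṁ c_p (T_in − T) − 54.0.
τ = M/ṁ = 506.48 min; T_ss = T_in − Q̇/(ṁ c_p) = 17.375 °C.
T(t) = T_ss + (T₀ − T_ss) e^(−t/τ). Set T = 18.8:
e^(−t/τ) = (18.8 − 17.375)/(25.9 − 17.375) = 0.16718
t = −506.48 · ln(0.16718) = 905.95 min.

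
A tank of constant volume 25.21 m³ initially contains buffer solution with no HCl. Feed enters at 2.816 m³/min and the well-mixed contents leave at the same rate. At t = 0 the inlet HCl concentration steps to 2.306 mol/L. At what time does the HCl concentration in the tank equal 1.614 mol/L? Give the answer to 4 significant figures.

Species balance on the tank: V dC/dt = Q(C_in − C), so τ = V/Q = 8.95241 min.
C(t) = C_in + (C₀ − C_in) e^(−t/τ). Set C = 1.614 and solve for t:
e^(−t/τ) = (C − C_in)/(C₀ − C_in) = (1.614 − 2.306)/(0 − 2.306) = 0.300087
t = −τ ln(…) = 8.95241 × 1.20368 = 10.7759 min.

10.78 min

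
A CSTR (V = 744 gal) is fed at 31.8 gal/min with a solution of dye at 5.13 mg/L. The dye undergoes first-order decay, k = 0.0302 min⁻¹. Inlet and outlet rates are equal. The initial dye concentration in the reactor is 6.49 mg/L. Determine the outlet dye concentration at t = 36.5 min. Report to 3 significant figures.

Species balance: V dC/dt = Q C_in − Q C − k V C.
This is linear with rate a = Q/V + k = 0.072942 min⁻¹.
C_ss = Q C_in/(Q + kV) = 3.0060 mg/L; C(t) = C_ss + (C₀ − C_ss) e^(−a t).
C(36.5) = 3.0060 + (3.4840)·e^(−0.072942·36.5) = 3.0060 + (3.4840)·0.069782 = 3.2492 mg/L.

3.25 mg/L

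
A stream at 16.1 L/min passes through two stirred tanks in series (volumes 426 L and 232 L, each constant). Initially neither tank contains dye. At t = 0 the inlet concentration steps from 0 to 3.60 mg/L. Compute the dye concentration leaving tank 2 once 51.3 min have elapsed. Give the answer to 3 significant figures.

2.59 mg/L

Each tank obeys Vᵢ dCᵢ/dt = Q(Cᵢ₋₁ − Cᵢ), so τᵢ = Vᵢ/Q.
τ₁ = 426/16.1 = 26.460 min; τ₂ = 232/16.1 = 14.410 min.
Solving the cascade with C₁(0)=C₂(0)=0 gives C₂(t) = C_in[1 − (τ₁ e^(−t/τ₁) − τ₂ e^(−t/τ₂))/(τ₁ − τ₂)].
At t = 51.3: e^(−t/τ₁) = 0.14388, e^(−t/τ₂) = 0.028438.
C₂ = 3.60·[1 − (26.460·0.14388 − 14.410·0.028438)/(12.050)] = 3.60·0.71807 = 2.5851 mg/L.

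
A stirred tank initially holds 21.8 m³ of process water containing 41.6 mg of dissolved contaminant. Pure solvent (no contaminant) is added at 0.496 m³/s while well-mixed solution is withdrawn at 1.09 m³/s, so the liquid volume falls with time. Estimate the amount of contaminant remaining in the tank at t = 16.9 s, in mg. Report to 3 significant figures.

Total volume: dV/dt = Q_in − Q_out = -0.59400 m³/s, so V(t) = 21.8 − 0.59400 t and V(16.9) = 11.761 m³.
No contaminant enters, so dm/dt = −Q_out · (m/V).
Separate: dm/m = −Q_out dt/V(t) ⇒ ln(m/m₀) = −(Q_out/(Q_in−Q_out)) ln(V/V₀).
m = m₀ (V₀/V)^(Q_out/(Q_in−Q_out)) = 41.6 × (21.8/11.761)^(-1.8350) = 13.406 mg.

13.4 mg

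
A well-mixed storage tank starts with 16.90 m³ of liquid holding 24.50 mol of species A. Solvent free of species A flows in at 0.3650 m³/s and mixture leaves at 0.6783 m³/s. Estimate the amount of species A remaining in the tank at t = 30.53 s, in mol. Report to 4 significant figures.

Total volume: dV/dt = Q_in − Q_out = -0.313300 m³/s, so V(t) = 16.90 − 0.313300 t and V(30.53) = 7.33495 m³.
Species balance (pure solvent in): dm/dt = −Q_out · m/V(t).
Separate: dm/m = −Q_out dt/V(t) ⇒ ln(m/m₀) = −(Q_out/(Q_in−Q_out)) ln(V/V₀).
m = m₀ (V₀/V)^(Q_out/(Q_in−Q_out)) = 24.50 × (16.90/7.33495)^(-2.16502) = 4.02133 mol.

4.021 mol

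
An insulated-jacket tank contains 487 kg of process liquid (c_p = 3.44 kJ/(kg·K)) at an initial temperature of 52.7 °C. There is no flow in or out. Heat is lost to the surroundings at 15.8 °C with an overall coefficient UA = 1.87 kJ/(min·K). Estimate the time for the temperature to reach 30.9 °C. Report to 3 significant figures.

800 min

M c_p dT/dt = −UA(T − T_amb).
τ = M c_p/UA = 895.87 min; T_ss = T_amb = 15.800 °C.
T(t) = T_ss + (T₀ − T_ss)e^(−t/τ); set T = 30.9:
t = −τ ln[(T − T_ss)/(T₀ − T_ss)] = −895.87 · ln(0.40921) = 800.48 min.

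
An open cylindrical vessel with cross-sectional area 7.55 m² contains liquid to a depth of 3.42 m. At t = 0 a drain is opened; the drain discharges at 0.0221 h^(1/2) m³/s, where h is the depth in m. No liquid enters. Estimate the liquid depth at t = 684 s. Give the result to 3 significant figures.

0.720 m

A dh/dt = −Q_out = −0.0221 √h.
This is separable: 2 d(√h)/dt = −0.0221/A, so √h = √h₀ − (0.0221/(2A)) t.
√h = √3.42 − 0.0221·684/(2·7.55) = 1.8493 − 1.0011 = 0.84824.
h = 0.84824² = 0.71951 m.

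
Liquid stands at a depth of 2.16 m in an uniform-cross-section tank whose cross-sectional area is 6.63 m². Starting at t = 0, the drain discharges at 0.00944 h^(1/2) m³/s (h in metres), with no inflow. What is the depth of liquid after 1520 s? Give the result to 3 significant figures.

0.150 m

Accumulation of liquid (constant cross-section A): A dh/dt = −0.00944 √h.
∫ h^(−1/2) dh = −(0.00944/A) ∫ dt, giving 2√h = 2√h₀ − (0.00944/A) t.
√h = √2.16 − 0.00944·1520/(2·6.63) = 1.4697 − 1.0821 = 0.38758.
h = 0.38758² = 0.15022 m.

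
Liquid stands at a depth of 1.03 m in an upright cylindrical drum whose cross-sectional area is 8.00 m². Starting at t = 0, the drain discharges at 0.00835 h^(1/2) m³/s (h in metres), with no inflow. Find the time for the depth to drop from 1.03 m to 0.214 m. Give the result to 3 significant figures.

1060 s

A dh/dt = −Q_out = −0.00835 √h.
This is separable: 2 d(√h)/dt = −0.00835/A, so √h = √h₀ − (0.00835/(2A)) t.
t = 2A(√h₀ − √h)/0.00835 = 2·8.00·(√1.03 − √0.214)/0.00835
  = 16.000 × (1.0149 − 0.46260) / 0.00835 = 1058.3 s.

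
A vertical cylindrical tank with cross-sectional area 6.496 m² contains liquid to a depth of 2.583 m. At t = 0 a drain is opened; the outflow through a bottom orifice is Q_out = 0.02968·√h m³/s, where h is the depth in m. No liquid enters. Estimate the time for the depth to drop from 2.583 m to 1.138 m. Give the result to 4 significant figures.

Volume balance on the tank: A dh/dt = −0.02968 √h.
∫ h^(−1/2) dh = −(0.02968/A) ∫ dt, giving 2√h = 2√h₀ − (0.02968/A) t.
t = 2A(√h₀ − √h)/0.02968 = 2·6.496·(√2.583 − √1.138)/0.02968
  = 12.9920 × (1.60717 − 1.06677) / 0.02968 = 236.553 s.

236.6 s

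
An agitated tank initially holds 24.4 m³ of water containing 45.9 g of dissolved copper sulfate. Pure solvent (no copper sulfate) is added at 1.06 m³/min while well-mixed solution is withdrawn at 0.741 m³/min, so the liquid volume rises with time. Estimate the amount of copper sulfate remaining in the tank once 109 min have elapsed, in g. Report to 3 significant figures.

5.86 g

Total volume: dV/dt = Q_in − Q_out = 0.31900 m³/min, so V(t) = 24.4 + 0.31900 t and V(109) = 59.171 m³.
Species balance (pure solvent in): dm/dt = −Q_out · m/V(t).
Separate: dm/m = −Q_out dt/V(t) ⇒ ln(m/m₀) = −(Q_out/(Q_in−Q_out)) ln(V/V₀).
m = m₀ (V₀/V)^(Q_out/(Q_in−Q_out)) = 45.9 × (24.4/59.171)^(2.3229) = 5.8635 g.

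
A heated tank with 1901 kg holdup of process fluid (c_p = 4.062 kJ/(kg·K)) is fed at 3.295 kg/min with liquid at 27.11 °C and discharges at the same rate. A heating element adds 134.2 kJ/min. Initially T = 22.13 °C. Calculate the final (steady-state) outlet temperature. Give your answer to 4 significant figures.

37.14 °C

M c_p dT/dt = ṁ c_p (T_in − T) + Q̇.
At steady state dT/dt = 0 ⇒ T_ss = T_in + Q̇/(ṁ c_p) = 27.11 + 134.2/(3.295·4.062) = 37.1367 °C.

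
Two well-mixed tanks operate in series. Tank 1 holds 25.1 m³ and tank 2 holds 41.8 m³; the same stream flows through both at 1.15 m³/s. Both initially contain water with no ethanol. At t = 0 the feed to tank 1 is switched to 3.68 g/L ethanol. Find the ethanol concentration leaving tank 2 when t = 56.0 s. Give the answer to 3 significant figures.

Species balance on tank i: dCᵢ/dt = (Cᵢ₋₁ − Cᵢ)/τᵢ with τᵢ = Vᵢ/Q.
τ₁ = 25.1/1.15 = 21.826 s; τ₂ = 41.8/1.15 = 36.348 s.
Solving the cascade with C₁(0)=C₂(0)=0 gives C₂(t) = C_in[1 − (τ₁ e^(−t/τ₁) − τ₂ e^(−t/τ₂))/(τ₁ − τ₂)].
At t = 56.0: e^(−t/τ₁) = 0.076863, e^(−t/τ₂) = 0.21424.
C₂ = 3.68·[1 − (21.826·0.076863 − 36.348·0.21424)/(-14.522)] = 3.68·0.57929 = 2.1318 g/L.

2.13 g/L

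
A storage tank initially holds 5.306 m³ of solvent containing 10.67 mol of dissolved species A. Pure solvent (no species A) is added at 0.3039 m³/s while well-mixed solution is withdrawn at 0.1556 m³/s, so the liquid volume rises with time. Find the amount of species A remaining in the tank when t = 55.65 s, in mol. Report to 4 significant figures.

3.987 mol

Let m(t) be the amount of species A. Volume: V(t) = V₀ + (Q_in − Q_out) t = 5.306 + 0.148300 t; V(55.65) = 13.5589 m³.
No species A enters, so dm/dt = −Q_out · (m/V).
dm/m = −Q_out dt/(V₀ + 0.148300 t); integrating gives ln(m/m₀) = −(Q_out/(Q_in−Q_out)) ln(V/V₀).
m = m₀ (V₀/V)^(Q_out/(Q_in−Q_out)) = 10.67 × (5.306/13.5589)^(1.04922) = 3.98704 mol.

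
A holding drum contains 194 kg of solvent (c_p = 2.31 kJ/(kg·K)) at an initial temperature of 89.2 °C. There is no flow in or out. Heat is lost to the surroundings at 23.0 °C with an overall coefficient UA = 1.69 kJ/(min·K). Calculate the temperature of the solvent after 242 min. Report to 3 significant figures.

49.6 °C

M c_p dT/dt = −UA(T − T_amb).
dT/dt = (T_ss − T)/τ with T_ss = T_amb = 23.000 °C, τ = M c_p/UA = 194·2.31/1.69 = 265.17 min.
This is linear first-order; T(t) = T_ss + (T₀ − T_ss) e^(−t/τ).
T(242) = 23.000 + (66.200)·0.40147 = 49.577 °C.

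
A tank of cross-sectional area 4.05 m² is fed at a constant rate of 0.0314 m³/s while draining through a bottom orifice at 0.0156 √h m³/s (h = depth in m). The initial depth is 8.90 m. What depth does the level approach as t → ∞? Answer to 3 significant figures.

4.05 m

Accumulation of liquid (constant cross-section A): A dh/dt = Q_in − 0.0156 √h. At steady state dh/dt = 0:
Q_in = 0.0156 √h_ss ⇒ √h_ss = 0.0314/0.0156 = 2.0128.
h_ss = 2.0128² = 4.0514 m. (Since h₀ = 8.90 m > h_ss, the level will fall toward this value.)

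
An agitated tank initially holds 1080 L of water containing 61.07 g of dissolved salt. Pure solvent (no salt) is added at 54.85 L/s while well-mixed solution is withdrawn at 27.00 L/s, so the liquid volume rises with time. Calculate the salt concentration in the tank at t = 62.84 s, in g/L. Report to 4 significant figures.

Let m(t) be the amount of salt. Volume: V(t) = V₀ + (Q_in − Q_out) t = 1080 + 27.8500 t; V(62.84) = 2830.09 L.
Species balance (pure solvent in): dm/dt = −Q_out · m/V(t).
Separate: dm/m = −Q_out dt/V(t) ⇒ ln(m/m₀) = −(Q_out/(Q_in−Q_out)) ln(V/V₀).
m = m₀ (V₀/V)^(Q_out/(Q_in−Q_out)) = 61.07 × (1080/2830.09)^(0.969479) = 24.0005 g.
C = m/V = 24.0005/2830.09 = 0.00848045 g/L.

0.008480 g/L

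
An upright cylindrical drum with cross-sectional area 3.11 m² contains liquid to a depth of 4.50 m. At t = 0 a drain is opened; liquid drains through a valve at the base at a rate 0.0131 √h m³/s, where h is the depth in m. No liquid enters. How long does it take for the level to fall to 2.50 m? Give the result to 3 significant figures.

A dh/dt = −Q_out = −0.0131 √h.
Separate and integrate: 2(√h − √h₀) = −(0.0131/A) t.
t = 2A(√h₀ − √h)/0.0131 = 2·3.11·(√4.50 − √2.50)/0.0131
  = 6.2200 × (2.1213 − 1.5811) / 0.0131 = 256.48 s.

256 s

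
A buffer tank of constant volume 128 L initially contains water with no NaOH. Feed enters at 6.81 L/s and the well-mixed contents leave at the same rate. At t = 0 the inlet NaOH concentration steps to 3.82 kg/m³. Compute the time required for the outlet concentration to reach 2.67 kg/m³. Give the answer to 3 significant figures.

Species balance: V dC/dt = Q(C_in − C) ⇒ τ = V/Q = 18.796 s.
C(t) = C_in + (C₀ − C_in) e^(−t/τ). Set C = 2.67 and solve for t:
e^(−t/τ) = (C − C_in)/(C₀ − C_in) = (2.67 − 3.82)/(0 − 3.82) = 0.30105
t = −τ ln(…) = 18.796 × 1.2005 = 22.564 s.

22.6 s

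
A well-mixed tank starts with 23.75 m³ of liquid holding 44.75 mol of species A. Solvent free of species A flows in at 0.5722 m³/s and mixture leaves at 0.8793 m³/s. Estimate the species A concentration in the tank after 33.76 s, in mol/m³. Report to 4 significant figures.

Let m(t) be the amount of species A. Volume: V(t) = V₀ + (Q_in − Q_out) t = 23.75 − 0.307100 t; V(33.76) = 13.3823 m³.
Species balance (pure solvent in): dm/dt = −Q_out · m/V(t).
dm/m = −Q_out dt/(V₀ − 0.307100 t); integrating gives ln(m/m₀) = −(Q_out/(Q_in−Q_out)) ln(V/V₀).
m = m₀ (V₀/V)^(Q_out/(Q_in−Q_out)) = 44.75 × (23.75/13.3823)^(-2.86324) = 8.65899 mol.
C = m/V = 8.65899/13.3823 = 0.647048 mol/m³.

0.6470 mol/m³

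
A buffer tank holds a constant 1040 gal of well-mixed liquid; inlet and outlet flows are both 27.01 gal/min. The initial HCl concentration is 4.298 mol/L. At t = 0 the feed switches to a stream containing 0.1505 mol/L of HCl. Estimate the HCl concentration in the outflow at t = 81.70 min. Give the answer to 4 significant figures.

Accumulation = in − out for the solute gives V dC/dt = Q(C_in − C).
So dC/dt = (C_in − C)/τ with τ = V/Q = 1040/27.01 = 38.5043 min.
Integrating: C(t) = C_in + (C₀ − C_in) e^(−t/τ).
C(81.70) = 0.1505 + (4.298 − 0.1505)·e^(−81.70/38.5043) = 0.1505 + (4.14750)·0.119811 = 0.647414 mol/L.

0.6474 mol/L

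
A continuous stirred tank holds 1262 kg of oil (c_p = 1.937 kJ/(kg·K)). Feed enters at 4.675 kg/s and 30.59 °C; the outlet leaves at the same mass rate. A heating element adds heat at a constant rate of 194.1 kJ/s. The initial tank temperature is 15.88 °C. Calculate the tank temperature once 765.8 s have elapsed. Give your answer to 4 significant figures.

Energy balance: M c_p dT/dt = ṁ c_p (T_in − T) + 194.1.
Rearrange: dT/dt = (T_ss − T)/τ with τ = M/ṁ = 269.947 s and T_ss = T_in + Q̇/(ṁ c_p) = 52.0245 °C.
This is linear first-order; T(t) = T_ss + (T₀ − T_ss) e^(−t/τ).
T(765.8) = 52.0245 + (-36.1445)·e^(−765.8/269.947) = 52.0245 + (-36.1445)·0.0586095 = 49.9061 °C.

49.91 °C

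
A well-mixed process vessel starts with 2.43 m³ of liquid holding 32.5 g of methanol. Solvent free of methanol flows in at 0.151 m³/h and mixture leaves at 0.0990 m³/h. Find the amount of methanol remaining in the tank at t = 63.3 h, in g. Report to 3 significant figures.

6.37 g

Total volume: dV/dt = Q_in − Q_out = 0.052000 m³/h, so V(t) = 2.43 + 0.052000 t and V(63.3) = 5.7216 m³.
Solute balance: dm/dt = 0 − Q_out C = −Q_out m/V(t).
Separate: dm/m = −Q_out dt/V(t) ⇒ ln(m/m₀) = −(Q_out/(Q_in−Q_out)) ln(V/V₀).
m = m₀ (V₀/V)^(Q_out/(Q_in−Q_out)) = 32.5 × (2.43/5.7216)^(1.9038) = 6.3653 g.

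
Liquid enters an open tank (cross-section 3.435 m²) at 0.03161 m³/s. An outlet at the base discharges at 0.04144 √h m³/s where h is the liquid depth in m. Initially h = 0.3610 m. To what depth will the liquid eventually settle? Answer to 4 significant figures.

Volume balance on the tank: A dh/dt = Q_in − 0.04144 √h. At steady state dh/dt = 0:
Q_in = 0.04144 √h_ss ⇒ √h_ss = 0.03161/0.04144 = 0.762790.
h_ss = 0.762790² = 0.581848 m. (Since h₀ = 0.3610 m < h_ss, the level will rise toward this value.)

0.5818 m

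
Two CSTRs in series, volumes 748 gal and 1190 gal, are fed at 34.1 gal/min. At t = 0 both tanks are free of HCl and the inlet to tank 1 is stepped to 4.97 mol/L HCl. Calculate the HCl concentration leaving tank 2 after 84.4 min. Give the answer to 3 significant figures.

Time constants: τᵢ = Vᵢ/Q for each well-mixed tank.
τ₁ = 748/34.1 = 21.935 min; τ₂ = 1190/34.1 = 34.897 min.
Solving the cascade with C₁(0)=C₂(0)=0 gives C₂(t) = C_in[1 − (τ₁ e^(−t/τ₁) − τ₂ e^(−t/τ₂))/(τ₁ − τ₂)].
At t = 84.4: e^(−t/τ₁) = 0.021330, e^(−t/τ₂) = 0.089053.
C₂ = 4.97·[1 − (21.935·0.021330 − 34.897·0.089053)/(-12.962)] = 4.97·0.79634 = 3.9578 mol/L.

3.96 mol/L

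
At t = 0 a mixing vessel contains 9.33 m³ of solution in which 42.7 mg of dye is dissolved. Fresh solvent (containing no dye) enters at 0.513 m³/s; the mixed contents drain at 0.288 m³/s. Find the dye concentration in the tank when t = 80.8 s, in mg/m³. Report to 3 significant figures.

Let m(t) be the amount of dye. Volume: V(t) = V₀ + (Q_in − Q_out) t = 9.33 + 0.22500 t; V(80.8) = 27.510 m³.
Solute balance: dm/dt = 0 − Q_out C = −Q_out m/V(t).
dm/m = −Q_out dt/(V₀ + 0.22500 t); integrating gives ln(m/m₀) = −(Q_out/(Q_in−Q_out)) ln(V/V₀).
m = m₀ (V₀/V)^(Q_out/(Q_in−Q_out)) = 42.7 × (9.33/27.510)^(1.2800) = 10.699 mg.
C = m/V = 10.699/27.510 = 0.38890 mg/m³.

0.389 mg/m³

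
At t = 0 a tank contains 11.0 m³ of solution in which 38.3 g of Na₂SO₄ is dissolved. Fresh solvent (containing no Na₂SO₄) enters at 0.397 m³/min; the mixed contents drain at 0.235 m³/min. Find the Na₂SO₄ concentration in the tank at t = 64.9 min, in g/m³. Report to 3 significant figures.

Let m(t) be the amount of Na₂SO₄. Volume: V(t) = V₀ + (Q_in − Q_out) t = 11.0 + 0.16200 t; V(64.9) = 21.514 m³.
Species balance (pure solvent in): dm/dt = −Q_out · m/V(t).
Separate: dm/m = −Q_out dt/V(t) ⇒ ln(m/m₀) = −(Q_out/(Q_in−Q_out)) ln(V/V₀).
m = m₀ (V₀/V)^(Q_out/(Q_in−Q_out)) = 38.3 × (11.0/21.514)^(1.4506) = 14.474 g.
C = m/V = 14.474/21.514 = 0.67279 g/m³.

0.673 g/m³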